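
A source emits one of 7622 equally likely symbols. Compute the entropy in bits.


H = log2(n) = log2(7622) = 12.896

12.896 bits


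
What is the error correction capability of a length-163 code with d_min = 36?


Correction capability = floor((d-1)/2) = floor((36-1)/2) = 17

17 errors


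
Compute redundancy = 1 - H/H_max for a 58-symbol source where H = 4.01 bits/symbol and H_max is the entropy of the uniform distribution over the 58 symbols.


H_max = log2(K) = log2(58) = 5.858 bits/symbol. Redundancy = 1 - H/H_max = 1 - 4.01/5.858 = 1 - 0.6845 = 0.3155

0.3155


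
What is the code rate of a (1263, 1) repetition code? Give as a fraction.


Rate = k/n = 1/1263

1/1263


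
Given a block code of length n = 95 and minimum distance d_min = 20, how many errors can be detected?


Detection capability = d_min - 1 = 20 - 1 = 19

19 errors


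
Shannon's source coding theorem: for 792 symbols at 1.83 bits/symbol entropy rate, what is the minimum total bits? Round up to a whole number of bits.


Minimum bits >= n * H = 792 * 1.83 = 1449.36, rounded up to a whole number of bits = 1450

1450 bits


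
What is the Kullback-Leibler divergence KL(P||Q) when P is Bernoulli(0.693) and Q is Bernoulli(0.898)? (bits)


KL = p*log2(p/q) + (1-p)*log2((1-p)/(1-q)) = 0.693*log2(0.693/0.898) + 0.307*log2(0.307/0.102) = 0.2289

0.2289 bits


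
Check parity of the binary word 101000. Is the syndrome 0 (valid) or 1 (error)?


Syndrome = XOR of all bits = 1 XOR 0 XOR 1 XOR 0 XOR 0 XOR 0 = 0

0


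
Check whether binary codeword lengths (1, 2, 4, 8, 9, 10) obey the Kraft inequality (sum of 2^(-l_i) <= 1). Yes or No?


Kraft sum = sum(2^(-l_i)) = 0.8193, need <= 1. Result: satisfied (a binary prefix-free code with these lengths exists)

Yes


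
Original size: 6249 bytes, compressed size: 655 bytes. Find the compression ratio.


Ratio = original / compressed = 6249 / 655 = 9.5405

9.5405


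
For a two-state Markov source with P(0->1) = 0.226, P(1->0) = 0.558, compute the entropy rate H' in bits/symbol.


Stationary distribution: pi_0 = p10/(p01+p10) = 0.7117, pi_1 = 0.2883. Entropy rate H' = pi_0*H(p01) + pi_1*H(p10) = 0.7117*0.771 + 0.2883*0.9903 = 0.8342

0.8342 bits/symbol


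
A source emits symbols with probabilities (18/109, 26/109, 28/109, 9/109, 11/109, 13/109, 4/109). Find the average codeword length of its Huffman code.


Huffman construction (repeatedly merge the two least-probable nodes; each merge adds 1 bit to every symbol beneath it): 4/109 + 9/109 = 13/109; 11/109 + 13/109 = 24/109; 13/109 + 18/109 = 31/109; 24/109 + 26/109 = 50/109; 28/109 + 31/109 = 59/109; 50/109 + 59/109 = 1. Resulting codeword lengths (in the order the probabilities were given): (3, 2, 2, 4, 3, 3, 4). L_avg = sum(p_i * l_i) = 18/109*3 + 26/109*2 + 28/109*2 + 9/109*4 + 11/109*3 + 13/109*3 + 4/109*4 = 286/109 = 2.6239

2.6239 bits


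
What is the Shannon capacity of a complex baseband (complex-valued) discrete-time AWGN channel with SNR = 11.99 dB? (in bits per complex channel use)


SNR_linear = 10^(11.99/10) = 15.8125; C = log2(1 + SNR_linear) = log2(1 + 15.8125) = 4.0715

4.0715 bits/channel use


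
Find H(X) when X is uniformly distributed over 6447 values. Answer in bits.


H = log2(n) = log2(6447) = 12.6544

12.6544 bits


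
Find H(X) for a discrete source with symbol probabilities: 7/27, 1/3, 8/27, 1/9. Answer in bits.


H = -sum(p_i * log2(p_i)). Terms: -(7/27)*log2(7/27) = 0.504916; -(1/3)*log2(1/3) = 0.528321; -(8/27)*log2(8/27) = 0.519967; -(1/9)*log2(1/9) = 0.352214. H = 0.504916 + 0.528321 + 0.519967 + 0.352214 = 1.9054

1.9054 bits


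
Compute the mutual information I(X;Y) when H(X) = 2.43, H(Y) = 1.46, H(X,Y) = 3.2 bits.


I(X;Y) = H(X) + H(Y) - H(X,Y) = 2.43 + 1.46 - 3.2 = 0.69

0.69 bits


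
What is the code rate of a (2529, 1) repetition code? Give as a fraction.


Rate = k/n = 1/2529

1/2529


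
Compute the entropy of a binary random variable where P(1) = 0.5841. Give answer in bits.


H = -p*log2(p) - (1-p)*log2(1-p). -0.5841*log2(0.5841) = 0.453094; -0.4159*log2(0.4159) = 0.526401. H = 0.453094 + 0.526401 = 0.9795

0.9795 bits


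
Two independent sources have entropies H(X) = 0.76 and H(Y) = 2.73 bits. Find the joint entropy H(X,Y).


For independent variables, H(X,Y) = H(X) + H(Y) = 0.76 + 2.73 = 3.49

3.49 bits


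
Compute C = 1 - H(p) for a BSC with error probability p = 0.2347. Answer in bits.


H(p) = -p*log2(p) - (1-p)*log2(1-p) = -0.2347*log2(0.2347) - 0.7653*log2(0.7653) = 0.490784 + 0.295331 = 0.7861. C = 1 - H(p) = 1 - 0.7861 = 0.2139

0.2139 bits


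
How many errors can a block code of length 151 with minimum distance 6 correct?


Correction capability = floor((d-1)/2) = floor((6-1)/2) = 2

2 errors


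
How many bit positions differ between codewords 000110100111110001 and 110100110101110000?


Count differing positions: ^ ^ . . ^ . . ^ . . ^ . . . . . . ^ = 6 differences

6


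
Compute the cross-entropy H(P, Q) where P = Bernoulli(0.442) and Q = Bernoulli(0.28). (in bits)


H(P,Q) = -p*log2(q) - (1-p)*log2(1-q). -0.442*log2(0.28) = 0.811734; -0.558*log2(0.72) = 0.264454. H(P,Q) = 0.811734 + 0.264454 = 1.0762

1.0762 bits


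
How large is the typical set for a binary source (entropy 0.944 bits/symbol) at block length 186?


log2|A_typical| = nH = 186 * 0.944 = 175.584, so |A_typical| ~ 2^175.584 = 7.179e+52

7.179e+52


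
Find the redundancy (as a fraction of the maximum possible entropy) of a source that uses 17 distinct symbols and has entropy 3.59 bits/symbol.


H_max = log2(K) = log2(17) = 4.0875 bits/symbol. Redundancy = 1 - H/H_max = 1 - 3.59/4.0875 = 1 - 0.8783 = 0.1217

0.1217


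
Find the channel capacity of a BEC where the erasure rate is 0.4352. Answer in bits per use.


C = 1 - epsilon = 1 - 0.4352 = 0.5648

0.5648 bits


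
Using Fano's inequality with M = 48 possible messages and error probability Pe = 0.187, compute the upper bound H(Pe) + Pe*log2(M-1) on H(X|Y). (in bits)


H(Pe) = -Pe*log2(Pe) - (1-Pe)*log2(1-Pe) = -0.187*log2(0.187) - 0.813*log2(0.813) = 0.452332 + 0.242821 = 0.6952. Pe*log2(M-1) = 0.187*log2(47) = 1.038708. Bound = H(Pe) + Pe*log2(M-1) = 0.452332 + 0.242821 + 1.038708 = 1.7339

1.7339 bits


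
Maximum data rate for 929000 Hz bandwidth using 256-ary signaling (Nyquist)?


Rate = 2 * B * log2(M) = 2 * 929000 * 8.0 = 14864000.0

14864000.0 bps


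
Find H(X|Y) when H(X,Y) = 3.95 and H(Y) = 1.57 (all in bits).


H(X|Y) = H(X,Y) - H(Y) = 3.95 - 1.57 = 2.38

2.38 bits


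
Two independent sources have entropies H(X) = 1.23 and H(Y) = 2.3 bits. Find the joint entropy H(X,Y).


For independent variables, H(X,Y) = H(X) + H(Y) = 1.23 + 2.3 = 3.53

3.53 bits


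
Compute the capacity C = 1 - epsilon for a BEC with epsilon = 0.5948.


C = 1 - epsilon = 1 - 0.5948 = 0.4052

0.4052 bits


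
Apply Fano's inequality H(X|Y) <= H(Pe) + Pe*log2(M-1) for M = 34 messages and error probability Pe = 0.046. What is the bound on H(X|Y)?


H(Pe) = -Pe*log2(Pe) - (1-Pe)*log2(1-Pe) = -0.046*log2(0.046) - 0.954*log2(0.954) = 0.204342 + 0.064814 = 0.2692. Pe*log2(M-1) = 0.046*log2(33) = 0.232042. Bound = H(Pe) + Pe*log2(M-1) = 0.204342 + 0.064814 + 0.232042 = 0.5012

0.5012 bits


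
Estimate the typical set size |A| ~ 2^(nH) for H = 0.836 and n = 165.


log2|A_typical| = nH = 165 * 0.836 = 137.94, so |A_typical| ~ 2^137.94 = 3.343e+41

3.343e+41


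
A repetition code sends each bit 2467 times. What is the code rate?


Rate = k/n = 1/2467

1/2467


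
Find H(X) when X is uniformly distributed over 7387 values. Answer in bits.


H = log2(n) = log2(7387) = 12.8508

12.8508 bits


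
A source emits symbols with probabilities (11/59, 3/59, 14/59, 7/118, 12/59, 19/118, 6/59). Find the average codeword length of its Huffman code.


Huffman construction (repeatedly merge the two least-probable nodes; each merge adds 1 bit to every symbol beneath it): 3/59 + 7/118 = 13/118; 6/59 + 13/118 = 25/118; 19/118 + 11/59 = 41/118; 12/59 + 25/118 = 49/118; 14/59 + 41/118 = 69/118; 49/118 + 69/118 = 1. Resulting codeword lengths (in the order the probabilities were given): (3, 4, 2, 4, 2, 3, 3). L_avg = sum(p_i * l_i) = 11/59*3 + 3/59*4 + 14/59*2 + 7/118*4 + 12/59*2 + 19/118*3 + 6/59*3 = 315/118 = 2.6695

2.6695 bits


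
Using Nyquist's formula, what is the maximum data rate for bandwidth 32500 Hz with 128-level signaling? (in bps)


Rate = 2 * B * log2(M) = 2 * 32500 * 7.0 = 455000.0

455000.0 bps


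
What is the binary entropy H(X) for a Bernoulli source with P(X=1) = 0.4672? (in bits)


H = -p*log2(p) - (1-p)*log2(1-p). -0.4672*log2(0.4672) = 0.512933; -0.5328*log2(0.5328) = 0.483960. H = 0.512933 + 0.483960 = 0.9969

0.9969 bits


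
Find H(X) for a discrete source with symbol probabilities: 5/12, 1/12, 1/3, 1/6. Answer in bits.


H = -sum(p_i * log2(p_i)). Terms: -(5/12)*log2(5/12) = 0.526264; -(1/12)*log2(1/12) = 0.298747; -(1/3)*log2(1/3) = 0.528321; -(1/6)*log2(1/6) = 0.430827. H = 0.526264 + 0.298747 + 0.528321 + 0.430827 = 1.7842

1.7842 bits


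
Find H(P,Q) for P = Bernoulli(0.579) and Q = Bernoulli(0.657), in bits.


H(P,Q) = -p*log2(q) - (1-p)*log2(1-q). -0.579*log2(0.657) = 0.350894; -0.421*log2(0.343) = 0.649906. H(P,Q) = 0.350894 + 0.649906 = 1.0008

1.0008 bits


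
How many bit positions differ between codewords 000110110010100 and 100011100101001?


Count differing positions: ^ . . ^ . ^ . ^ . ^ ^ ^ ^ . ^ = 9 differences

9


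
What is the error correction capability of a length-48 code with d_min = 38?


Correction capability = floor((d-1)/2) = floor((38-1)/2) = 18

18 errors


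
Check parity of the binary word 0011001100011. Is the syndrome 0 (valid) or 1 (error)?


Syndrome = XOR of all bits = 0 XOR 0 XOR 1 XOR 1 XOR 0 XOR 0 XOR 1 XOR 1 XOR 0 XOR 0 XOR 0 XOR 1 XOR 1 = 0

0


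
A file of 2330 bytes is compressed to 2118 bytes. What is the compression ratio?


Ratio = original / compressed = 2330 / 2118 = 1.1001

1.1001


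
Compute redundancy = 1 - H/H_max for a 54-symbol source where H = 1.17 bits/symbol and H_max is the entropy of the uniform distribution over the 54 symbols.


H_max = log2(K) = log2(54) = 5.7549 bits/symbol. Redundancy = 1 - H/H_max = 1 - 1.17/5.7549 = 1 - 0.2033 = 0.7967

0.7967


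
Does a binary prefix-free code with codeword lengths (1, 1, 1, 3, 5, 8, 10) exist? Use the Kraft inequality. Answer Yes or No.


Kraft sum = sum(2^(-l_i)) = 1.6611, need <= 1. Result: violated (a binary prefix-free code with these lengths cannot exist)

No


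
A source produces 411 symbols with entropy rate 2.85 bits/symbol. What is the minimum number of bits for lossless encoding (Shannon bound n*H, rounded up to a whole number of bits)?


Minimum bits >= n * H = 411 * 2.85 = 1171.35, rounded up to a whole number of bits = 1172

1172 bits


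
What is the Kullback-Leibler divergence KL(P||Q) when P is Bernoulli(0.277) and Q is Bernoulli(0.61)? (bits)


KL = p*log2(p/q) + (1-p)*log2((1-p)/(1-q)) = 0.277*log2(0.277/0.61) + 0.723*log2(0.723/0.39) = 0.3284

0.3284 bits


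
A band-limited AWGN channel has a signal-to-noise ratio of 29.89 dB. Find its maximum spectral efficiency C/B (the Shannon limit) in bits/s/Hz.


SNR_linear = 10^(29.89/10) = 974.9896; C/B = log2(1 + SNR_linear) = log2(1 + 974.9896) = 9.9307

9.9307 bits/s/Hz


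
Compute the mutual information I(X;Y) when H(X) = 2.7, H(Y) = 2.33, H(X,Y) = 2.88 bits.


I(X;Y) = H(X) + H(Y) - H(X,Y) = 2.7 + 2.33 - 2.88 = 2.15

2.15 bits


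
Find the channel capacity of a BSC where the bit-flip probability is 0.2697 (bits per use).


H(p) = -p*log2(p) - (1-p)*log2(1-p) = -0.2697*log2(0.2697) - 0.7303*log2(0.7303) = 0.509887 + 0.331146 = 0.841. C = 1 - H(p) = 1 - 0.841 = 0.159

0.159 bits


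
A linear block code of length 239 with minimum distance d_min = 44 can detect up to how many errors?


Detection capability = d_min - 1 = 44 - 1 = 43

43 errors


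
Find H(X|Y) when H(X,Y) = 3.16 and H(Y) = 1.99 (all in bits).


H(X|Y) = H(X,Y) - H(Y) = 3.16 - 1.99 = 1.17

1.17 bits


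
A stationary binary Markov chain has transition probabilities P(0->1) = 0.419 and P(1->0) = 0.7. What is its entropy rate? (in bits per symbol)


Stationary distribution: pi_0 = p10/(p01+p10) = 0.6256, pi_1 = 0.3744. Entropy rate H' = pi_0*H(p01) + pi_1*H(p10) = 0.6256*0.981 + 0.3744*0.8813 = 0.9437

0.9437 bits/symbol


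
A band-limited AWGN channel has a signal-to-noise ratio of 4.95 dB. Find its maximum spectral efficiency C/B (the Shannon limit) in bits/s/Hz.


SNR_linear = 10^(4.95/10) = 3.1261; C/B = log2(1 + SNR_linear) = log2(1 + 3.1261) = 2.0448

2.0448 bits/s/Hz


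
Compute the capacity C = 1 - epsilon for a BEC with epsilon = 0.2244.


C = 1 - epsilon = 1 - 0.2244 = 0.7756

0.7756 bits


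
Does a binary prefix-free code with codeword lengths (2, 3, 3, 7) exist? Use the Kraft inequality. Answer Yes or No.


Kraft sum = sum(2^(-l_i)) = 0.5078, need <= 1. Result: satisfied (a binary prefix-free code with these lengths exists)

Yes


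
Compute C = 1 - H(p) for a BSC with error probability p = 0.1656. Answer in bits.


H(p) = -p*log2(p) - (1-p)*log2(1-p) = -0.1656*log2(0.1656) - 0.8344*log2(0.8344) = 0.429604 + 0.217936 = 0.6475. C = 1 - H(p) = 1 - 0.6475 = 0.3525

0.3525 bits


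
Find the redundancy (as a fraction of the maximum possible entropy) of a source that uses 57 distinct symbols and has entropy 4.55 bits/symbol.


H_max = log2(K) = log2(57) = 5.8329 bits/symbol. Redundancy = 1 - H/H_max = 1 - 4.55/5.8329 = 1 - 0.7801 = 0.2199

0.2199


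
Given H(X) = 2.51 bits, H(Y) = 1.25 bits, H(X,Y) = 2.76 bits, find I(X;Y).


I(X;Y) = H(X) + H(Y) - H(X,Y) = 2.51 + 1.25 - 2.76 = 1.0

1.0 bits


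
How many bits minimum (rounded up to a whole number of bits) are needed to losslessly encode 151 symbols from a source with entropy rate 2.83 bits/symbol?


Minimum bits >= n * H = 151 * 2.83 = 427.33, rounded up to a whole number of bits = 428

428 bits


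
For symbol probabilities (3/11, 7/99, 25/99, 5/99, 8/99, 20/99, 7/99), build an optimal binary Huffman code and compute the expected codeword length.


Huffman construction (repeatedly merge the two least-probable nodes; each merge adds 1 bit to every symbol beneath it): 5/99 + 7/99 = 4/33; 7/99 + 8/99 = 5/33; 4/33 + 5/33 = 3/11; 20/99 + 25/99 = 5/11; 3/11 + 3/11 = 6/11; 5/11 + 6/11 = 1. Resulting codeword lengths (in the order the probabilities were given): (2, 4, 2, 4, 4, 2, 4). L_avg = sum(p_i * l_i) = 3/11*2 + 7/99*4 + 25/99*2 + 5/99*4 + 8/99*4 + 20/99*2 + 7/99*4 = 28/11 = 2.5455

2.5455 bits


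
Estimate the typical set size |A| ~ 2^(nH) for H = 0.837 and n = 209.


log2|A_typical| = nH = 209 * 0.837 = 174.933, so |A_typical| ~ 2^174.933 = 4.572e+52

4.572e+52


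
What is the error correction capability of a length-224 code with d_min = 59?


Correction capability = floor((d-1)/2) = floor((59-1)/2) = 29

29 errors


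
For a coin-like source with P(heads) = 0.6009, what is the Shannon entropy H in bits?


H = -p*log2(p) - (1-p)*log2(1-p). -0.6009*log2(0.6009) = 0.441543; -0.3991*log2(0.3991) = 0.528878. H = 0.441543 + 0.528878 = 0.9704

0.9704 bits


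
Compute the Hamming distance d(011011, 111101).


Count differing positions: ^ . . ^ ^ . = 3 differences

3


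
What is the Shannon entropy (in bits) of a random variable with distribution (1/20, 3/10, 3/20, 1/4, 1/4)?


H = -sum(p_i * log2(p_i)). Terms: -(1/20)*log2(1/20) = 0.216096; -(3/10)*log2(3/10) = 0.521090; -(3/20)*log2(3/20) = 0.410545; -(1/4)*log2(1/4) = 0.500000; -(1/4)*log2(1/4) = 0.500000. H = 0.216096 + 0.521090 + 0.410545 + 0.500000 + 0.500000 = 2.1477

2.1477 bits


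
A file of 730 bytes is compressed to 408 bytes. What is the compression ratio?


Ratio = original / compressed = 730 / 408 = 1.7892

1.7892


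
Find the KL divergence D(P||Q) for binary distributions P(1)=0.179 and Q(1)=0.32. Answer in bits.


KL = p*log2(p/q) + (1-p)*log2((1-p)/(1-q)) = 0.179*log2(0.179/0.32) + 0.821*log2(0.821/0.68) = 0.0732

0.0732 bits


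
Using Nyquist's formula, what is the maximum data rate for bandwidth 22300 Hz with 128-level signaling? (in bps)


Rate = 2 * B * log2(M) = 2 * 22300 * 7.0 = 312200.0

312200.0 bps


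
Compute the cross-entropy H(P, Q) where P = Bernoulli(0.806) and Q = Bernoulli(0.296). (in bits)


H(P,Q) = -p*log2(q) - (1-p)*log2(1-q). -0.806*log2(0.296) = 1.415603; -0.194*log2(0.704) = 0.098232. H(P,Q) = 1.415603 + 0.098232 = 1.5138

1.5138 bits


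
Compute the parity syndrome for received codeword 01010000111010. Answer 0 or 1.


Syndrome = XOR of all bits = 0 XOR 1 XOR 0 XOR 1 XOR 0 XOR 0 XOR 0 XOR 0 XOR 1 XOR 1 XOR 1 XOR 0 XOR 1 XOR 0 = 0

0


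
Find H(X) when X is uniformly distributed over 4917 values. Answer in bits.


H = log2(n) = log2(4917) = 12.2636

12.2636 bits


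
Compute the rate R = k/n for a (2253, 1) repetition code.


Rate = k/n = 1/2253

1/2253


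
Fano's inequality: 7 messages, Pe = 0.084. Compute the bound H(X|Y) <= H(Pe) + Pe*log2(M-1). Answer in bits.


H(Pe) = -Pe*log2(Pe) - (1-Pe)*log2(1-Pe) = -0.084*log2(0.084) - 0.916*log2(0.916) = 0.300171 + 0.115948 = 0.4161. Pe*log2(M-1) = 0.084*log2(6) = 0.217137. Bound = H(Pe) + Pe*log2(M-1) = 0.300171 + 0.115948 + 0.217137 = 0.6333

0.6333 bits


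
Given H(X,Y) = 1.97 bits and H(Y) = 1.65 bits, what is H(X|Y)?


H(X|Y) = H(X,Y) - H(Y) = 1.97 - 1.65 = 0.32

0.32 bits


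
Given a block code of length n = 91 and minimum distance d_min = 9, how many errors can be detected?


Detection capability = d_min - 1 = 9 - 1 = 8

8 errors


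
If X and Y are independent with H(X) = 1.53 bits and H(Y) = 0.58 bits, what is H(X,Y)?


For independent variables, H(X,Y) = H(X) + H(Y) = 1.53 + 0.58 = 2.11

2.11 bits


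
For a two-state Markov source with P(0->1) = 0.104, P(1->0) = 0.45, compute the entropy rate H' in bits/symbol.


Stationary distribution: pi_0 = p10/(p01+p10) = 0.8123, pi_1 = 0.1877. Entropy rate H' = pi_0*H(p01) + pi_1*H(p10) = 0.8123*0.4815 + 0.1877*0.9928 = 0.5775

0.5775 bits/symbol


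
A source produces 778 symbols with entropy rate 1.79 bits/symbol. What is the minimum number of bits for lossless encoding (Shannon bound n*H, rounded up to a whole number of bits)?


Minimum bits >= n * H = 778 * 1.79 = 1392.62, rounded up to a whole number of bits = 1393

1393 bits


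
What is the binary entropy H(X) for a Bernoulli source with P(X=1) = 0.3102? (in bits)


H = -p*log2(p) - (1-p)*log2(1-p). -0.3102*log2(0.3102) = 0.523844; -0.6898*log2(0.6898) = 0.369560. H = 0.523844 + 0.369560 = 0.8934

0.8934 bits


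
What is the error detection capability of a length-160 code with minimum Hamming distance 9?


Detection capability = d_min - 1 = 9 - 1 = 8

8 errors


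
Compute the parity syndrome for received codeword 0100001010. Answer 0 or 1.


Syndrome = XOR of all bits = 0 XOR 1 XOR 0 XOR 0 XOR 0 XOR 0 XOR 1 XOR 0 XOR 1 XOR 0 = 1

1


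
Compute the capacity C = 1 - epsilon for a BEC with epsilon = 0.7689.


C = 1 - epsilon = 1 - 0.7689 = 0.2311

0.2311 bits


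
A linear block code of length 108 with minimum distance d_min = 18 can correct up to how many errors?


Correction capability = floor((d-1)/2) = floor((18-1)/2) = 8

8 errors


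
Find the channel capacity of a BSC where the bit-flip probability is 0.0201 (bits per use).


H(p) = -p*log2(p) - (1-p)*log2(1-p) = -0.0201*log2(0.0201) - 0.9799*log2(0.9799) = 0.113297 + 0.028705 = 0.142. C = 1 - H(p) = 1 - 0.142 = 0.858

0.858 bits


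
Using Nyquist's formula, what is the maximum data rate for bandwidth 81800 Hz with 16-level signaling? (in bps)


Rate = 2 * B * log2(M) = 2 * 81800 * 4.0 = 654400.0

654400.0 bps


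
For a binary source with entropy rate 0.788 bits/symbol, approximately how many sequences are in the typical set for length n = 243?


log2|A_typical| = nH = 243 * 0.788 = 191.484, so |A_typical| ~ 2^191.484 = 4.390e+57

4.390e+57


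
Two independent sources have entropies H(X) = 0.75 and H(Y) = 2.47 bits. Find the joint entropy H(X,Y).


For independent variables, H(X,Y) = H(X) + H(Y) = 0.75 + 2.47 = 3.22

3.22 bits


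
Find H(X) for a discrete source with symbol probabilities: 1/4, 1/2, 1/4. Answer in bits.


H = -sum(p_i * log2(p_i)). Terms: -(1/4)*log2(1/4) = 0.500000; -(1/2)*log2(1/2) = 0.500000; -(1/4)*log2(1/4) = 0.500000. H = 0.500000 + 0.500000 + 0.500000 = 1.5

1.5 bits


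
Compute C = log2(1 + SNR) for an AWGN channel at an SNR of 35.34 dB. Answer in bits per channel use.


SNR_linear = 10^(35.34/10) = 3419.7944; C = log2(1 + SNR_linear) = log2(1 + 3419.7944) = 11.7401

11.7401 bits/channel use


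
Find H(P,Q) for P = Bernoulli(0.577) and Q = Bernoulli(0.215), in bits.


H(P,Q) = -p*log2(q) - (1-p)*log2(1-q). -0.577*log2(0.215) = 1.279550; -0.423*log2(0.785) = 0.147727. H(P,Q) = 1.279550 + 0.147727 = 1.4273

1.4273 bits


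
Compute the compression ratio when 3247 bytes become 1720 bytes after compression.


Ratio = original / compressed = 3247 / 1720 = 1.8878

1.8878


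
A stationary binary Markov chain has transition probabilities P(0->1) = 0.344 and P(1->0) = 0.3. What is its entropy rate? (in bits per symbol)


Stationary distribution: pi_0 = p10/(p01+p10) = 0.4658, pi_1 = 0.5342. Entropy rate H' = pi_0*H(p01) + pi_1*H(p10) = 0.4658*0.9286 + 0.5342*0.8813 = 0.9033

0.9033 bits/symbol


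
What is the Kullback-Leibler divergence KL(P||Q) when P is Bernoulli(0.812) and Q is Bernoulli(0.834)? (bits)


KL = p*log2(p/q) + (1-p)*log2((1-p)/(1-q)) = 0.812*log2(0.812/0.834) + 0.188*log2(0.188/0.166) = 0.0024

0.0024 bits


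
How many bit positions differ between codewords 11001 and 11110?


Count differing positions: . . ^ ^ ^ = 3 differences

3


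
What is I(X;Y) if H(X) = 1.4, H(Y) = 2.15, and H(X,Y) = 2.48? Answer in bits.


I(X;Y) = H(X) + H(Y) - H(X,Y) = 1.4 + 2.15 - 2.48 = 1.07

1.07 bits


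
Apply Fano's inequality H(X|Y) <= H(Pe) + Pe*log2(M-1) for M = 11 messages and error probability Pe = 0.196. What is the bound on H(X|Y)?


H(Pe) = -Pe*log2(Pe) - (1-Pe)*log2(1-Pe) = -0.196*log2(0.196) - 0.804*log2(0.804) = 0.460811 + 0.253045 = 0.7139. Pe*log2(M-1) = 0.196*log2(10) = 0.651098. Bound = H(Pe) + Pe*log2(M-1) = 0.460811 + 0.253045 + 0.651098 = 1.365

1.365 bits


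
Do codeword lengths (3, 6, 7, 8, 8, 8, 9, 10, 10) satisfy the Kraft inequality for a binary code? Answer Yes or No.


Kraft sum = sum(2^(-l_i)) = 0.1641, need <= 1. Result: satisfied (a binary prefix-free code with these lengths exists)

Yes


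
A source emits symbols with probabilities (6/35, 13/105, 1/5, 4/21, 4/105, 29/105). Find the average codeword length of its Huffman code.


Huffman construction (repeatedly merge the two least-probable nodes; each merge adds 1 bit to every symbol beneath it): 4/105 + 13/105 = 17/105; 17/105 + 6/35 = 1/3; 4/21 + 1/5 = 41/105; 29/105 + 1/3 = 64/105; 41/105 + 64/105 = 1. Resulting codeword lengths (in the order the probabilities were given): (3, 4, 2, 2, 4, 2). L_avg = sum(p_i * l_i) = 6/35*3 + 13/105*4 + 1/5*2 + 4/21*2 + 4/105*4 + 29/105*2 = 262/105 = 2.4952

2.4952 bits


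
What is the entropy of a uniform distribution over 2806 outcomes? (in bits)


H = log2(n) = log2(2806) = 11.4543

11.4543 bits


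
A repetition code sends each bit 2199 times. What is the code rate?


Rate = k/n = 1/2199

1/2199


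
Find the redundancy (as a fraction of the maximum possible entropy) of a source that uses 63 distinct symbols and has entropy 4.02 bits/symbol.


H_max = log2(K) = log2(63) = 5.9773 bits/symbol. Redundancy = 1 - H/H_max = 1 - 4.02/5.9773 = 1 - 0.6725 = 0.3275

0.3275


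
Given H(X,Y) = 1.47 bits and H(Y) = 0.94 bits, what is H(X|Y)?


H(X|Y) = H(X,Y) - H(Y) = 1.47 - 0.94 = 0.53

0.53 bits


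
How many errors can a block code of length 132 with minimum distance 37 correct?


Correction capability = floor((d-1)/2) = floor((37-1)/2) = 18

18 errors


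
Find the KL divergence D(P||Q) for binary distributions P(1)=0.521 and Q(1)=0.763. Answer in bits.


KL = p*log2(p/q) + (1-p)*log2((1-p)/(1-q)) = 0.521*log2(0.521/0.763) + 0.479*log2(0.479/0.237) = 0.1995

0.1995 bits


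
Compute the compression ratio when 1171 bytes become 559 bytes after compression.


Ratio = original / compressed = 1171 / 559 = 2.0948

2.0948


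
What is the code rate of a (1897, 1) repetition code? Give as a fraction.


Rate = k/n = 1/1897

1/1897


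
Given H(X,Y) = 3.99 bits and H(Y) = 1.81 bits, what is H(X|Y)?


H(X|Y) = H(X,Y) - H(Y) = 3.99 - 1.81 = 2.18

2.18 bits


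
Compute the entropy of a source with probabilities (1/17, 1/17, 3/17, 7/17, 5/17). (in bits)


H = -sum(p_i * log2(p_i)). Terms: -(1/17)*log2(1/17) = 0.240439; -(1/17)*log2(1/17) = 0.240439; -(3/17)*log2(3/17) = 0.441618; -(7/17)*log2(7/17) = 0.527103; -(5/17)*log2(5/17) = 0.519275. H = 0.240439 + 0.240439 + 0.441618 + 0.527103 + 0.519275 = 1.9689

1.9689 bits


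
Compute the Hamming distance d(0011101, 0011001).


Count differing positions: . . . . ^ . . = 1 differences

1


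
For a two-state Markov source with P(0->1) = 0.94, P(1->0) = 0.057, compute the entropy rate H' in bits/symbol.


Stationary distribution: pi_0 = p10/(p01+p10) = 0.0572, pi_1 = 0.9428. Entropy rate H' = pi_0*H(p01) + pi_1*H(p10) = 0.0572*0.3274 + 0.9428*0.3154 = 0.3161

0.3161 bits/symbol


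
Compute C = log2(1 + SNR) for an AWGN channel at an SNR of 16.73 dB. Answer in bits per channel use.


SNR_linear = 10^(16.73/10) = 47.0977; C = log2(1 + SNR_linear) = log2(1 + 47.0977) = 5.5879

5.5879 bits/channel use


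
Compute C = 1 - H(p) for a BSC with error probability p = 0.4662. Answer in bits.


H(p) = -p*log2(p) - (1-p)*log2(1-p) = -0.4662*log2(0.4662) - 0.5338*log2(0.5338) = 0.513276 + 0.483425 = 0.9967. C = 1 - H(p) = 1 - 0.9967 = 0.0033

0.0033 bits


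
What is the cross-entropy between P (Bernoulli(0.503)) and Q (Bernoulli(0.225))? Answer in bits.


H(P,Q) = -p*log2(q) - (1-p)*log2(1-q). -0.503*log2(0.225) = 1.082458; -0.497*log2(0.775) = 0.182763. H(P,Q) = 1.082458 + 0.182763 = 1.2652

1.2652 bits


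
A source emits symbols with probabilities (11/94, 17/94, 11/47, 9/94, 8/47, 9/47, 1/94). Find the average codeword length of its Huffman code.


Huffman construction (repeatedly merge the two least-probable nodes; each merge adds 1 bit to every symbol beneath it): 1/94 + 9/94 = 5/47; 5/47 + 11/94 = 21/94; 8/47 + 17/94 = 33/94; 9/47 + 21/94 = 39/94; 11/47 + 33/94 = 55/94; 39/94 + 55/94 = 1. Resulting codeword lengths (in the order the probabilities were given): (3, 3, 2, 4, 3, 2, 4). L_avg = sum(p_i * l_i) = 11/94*3 + 17/94*3 + 11/47*2 + 9/94*4 + 8/47*3 + 9/47*2 + 1/94*4 = 126/47 = 2.6809

2.6809 bits


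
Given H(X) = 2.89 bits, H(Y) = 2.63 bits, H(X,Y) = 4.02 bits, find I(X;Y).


I(X;Y) = H(X) + H(Y) - H(X,Y) = 2.89 + 2.63 - 4.02 = 1.5

1.5 bits


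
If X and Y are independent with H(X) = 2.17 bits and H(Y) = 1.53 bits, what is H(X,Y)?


For independent variables, H(X,Y) = H(X) + H(Y) = 2.17 + 1.53 = 3.7

3.7 bits


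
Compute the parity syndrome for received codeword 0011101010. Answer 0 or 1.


Syndrome = XOR of all bits = 0 XOR 0 XOR 1 XOR 1 XOR 1 XOR 0 XOR 1 XOR 0 XOR 1 XOR 0 = 1

1


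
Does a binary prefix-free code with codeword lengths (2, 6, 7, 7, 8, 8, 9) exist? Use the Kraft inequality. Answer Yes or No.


Kraft sum = sum(2^(-l_i)) = 0.291, need <= 1. Result: satisfied (a binary prefix-free code with these lengths exists)

Yes


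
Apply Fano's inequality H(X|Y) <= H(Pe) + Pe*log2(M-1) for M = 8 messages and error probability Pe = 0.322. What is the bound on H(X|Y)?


H(Pe) = -Pe*log2(Pe) - (1-Pe)*log2(1-Pe) = -0.322*log2(0.322) - 0.678*log2(0.678) = 0.526427 + 0.380116 = 0.9065. Pe*log2(M-1) = 0.322*log2(7) = 0.903968. Bound = H(Pe) + Pe*log2(M-1) = 0.526427 + 0.380116 + 0.903968 = 1.8105

1.8105 bits


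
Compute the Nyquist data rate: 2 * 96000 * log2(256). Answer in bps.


Rate = 2 * B * log2(M) = 2 * 96000 * 8.0 = 1536000.0

1536000.0 bps


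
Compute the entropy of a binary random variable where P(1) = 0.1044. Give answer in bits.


H = -p*log2(p) - (1-p)*log2(1-p). -0.1044*log2(0.1044) = 0.340324; -0.8956*log2(0.8956) = 0.142466. H = 0.340324 + 0.142466 = 0.4828

0.4828 bits


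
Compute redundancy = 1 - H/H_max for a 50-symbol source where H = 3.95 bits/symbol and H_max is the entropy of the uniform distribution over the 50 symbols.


H_max = log2(K) = log2(50) = 5.6439 bits/symbol. Redundancy = 1 - H/H_max = 1 - 3.95/5.6439 = 1 - 0.6999 = 0.3001

0.3001


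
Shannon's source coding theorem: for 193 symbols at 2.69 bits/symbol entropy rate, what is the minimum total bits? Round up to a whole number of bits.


Minimum bits >= n * H = 193 * 2.69 = 519.17, rounded up to a whole number of bits = 520

520 bits


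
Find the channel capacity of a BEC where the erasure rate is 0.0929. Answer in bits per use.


C = 1 - epsilon = 1 - 0.0929 = 0.9071

0.9071 bits


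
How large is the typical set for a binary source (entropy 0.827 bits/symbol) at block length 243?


log2|A_typical| = nH = 243 * 0.827 = 200.961, so |A_typical| ~ 2^200.961 = 3.128e+60

3.128e+60


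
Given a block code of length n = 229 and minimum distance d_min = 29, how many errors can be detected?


Detection capability = d_min - 1 = 29 - 1 = 28

28 errors


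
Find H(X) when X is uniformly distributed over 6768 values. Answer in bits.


H = log2(n) = log2(6768) = 12.7245

12.7245 bits


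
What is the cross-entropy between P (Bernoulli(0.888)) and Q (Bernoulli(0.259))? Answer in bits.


H(P,Q) = -p*log2(q) - (1-p)*log2(1-q). -0.888*log2(0.259) = 1.730691; -0.112*log2(0.741) = 0.048435. H(P,Q) = 1.730691 + 0.048435 = 1.7791

1.7791 bits


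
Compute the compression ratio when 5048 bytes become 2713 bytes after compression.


Ratio = original / compressed = 5048 / 2713 = 1.8607

1.8607


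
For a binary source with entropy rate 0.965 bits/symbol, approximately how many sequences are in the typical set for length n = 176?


log2|A_typical| = nH = 176 * 0.965 = 169.84, so |A_typical| ~ 2^169.84 = 1.339e+51

1.339e+51


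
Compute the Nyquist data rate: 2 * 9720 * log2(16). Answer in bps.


Rate = 2 * B * log2(M) = 2 * 9720 * 4.0 = 77760.0

77760.0 bps


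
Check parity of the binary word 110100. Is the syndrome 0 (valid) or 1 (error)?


Syndrome = XOR of all bits = 1 XOR 1 XOR 0 XOR 1 XOR 0 XOR 0 = 1

1


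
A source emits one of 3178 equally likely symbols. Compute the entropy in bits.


H = log2(n) = log2(3178) = 11.6339

11.6339 bits


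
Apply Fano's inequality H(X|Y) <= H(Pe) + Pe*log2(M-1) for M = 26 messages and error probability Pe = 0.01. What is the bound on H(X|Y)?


H(Pe) = -Pe*log2(Pe) - (1-Pe)*log2(1-Pe) = -0.01*log2(0.01) - 0.99*log2(0.99) = 0.066439 + 0.014355 = 0.0808. Pe*log2(M-1) = 0.01*log2(25) = 0.046439. Bound = H(Pe) + Pe*log2(M-1) = 0.066439 + 0.014355 + 0.046439 = 0.1272

0.1272 bits


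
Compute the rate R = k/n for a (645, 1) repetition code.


Rate = k/n = 1/645

1/645


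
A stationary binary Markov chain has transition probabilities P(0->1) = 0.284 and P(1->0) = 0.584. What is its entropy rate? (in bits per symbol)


Stationary distribution: pi_0 = p10/(p01+p10) = 0.6728, pi_1 = 0.3272. Entropy rate H' = pi_0*H(p01) + pi_1*H(p10) = 0.6728*0.8608 + 0.3272*0.9795 = 0.8997

0.8997 bits/symbol


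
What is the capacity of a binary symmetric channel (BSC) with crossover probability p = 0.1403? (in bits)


H(p) = -p*log2(p) - (1-p)*log2(1-p) = -0.1403*log2(0.1403) - 0.8597*log2(0.8597) = 0.397528 + 0.187496 = 0.585. C = 1 - H(p) = 1 - 0.585 = 0.415

0.415 bits


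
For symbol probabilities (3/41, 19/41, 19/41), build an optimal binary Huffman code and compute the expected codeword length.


Huffman construction (repeatedly merge the two least-probable nodes; each merge adds 1 bit to every symbol beneath it): 3/41 + 19/41 = 22/41; 19/41 + 22/41 = 1. Resulting codeword lengths (in the order the probabilities were given): (2, 2, 1). L_avg = sum(p_i * l_i) = 3/41*2 + 19/41*2 + 19/41*1 = 63/41 = 1.5366

1.5366 bits


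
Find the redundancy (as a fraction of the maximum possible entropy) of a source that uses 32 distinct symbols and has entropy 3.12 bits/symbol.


H_max = log2(K) = log2(32) = 5.0 bits/symbol. Redundancy = 1 - H/H_max = 1 - 3.12/5.0 = 1 - 0.624 = 0.376

0.376


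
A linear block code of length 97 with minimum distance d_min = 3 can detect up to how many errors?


Detection capability = d_min - 1 = 3 - 1 = 2

2 errors


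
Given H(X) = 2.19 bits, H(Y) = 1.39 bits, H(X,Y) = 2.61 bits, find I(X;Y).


I(X;Y) = H(X) + H(Y) - H(X,Y) = 2.19 + 1.39 - 2.61 = 0.97

0.97 bits


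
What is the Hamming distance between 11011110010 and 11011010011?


Count differing positions: . . . . . ^ . . . . ^ = 2 differences

2


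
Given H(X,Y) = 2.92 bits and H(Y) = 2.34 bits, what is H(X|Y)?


H(X|Y) = H(X,Y) - H(Y) = 2.92 - 2.34 = 0.58

0.58 bits


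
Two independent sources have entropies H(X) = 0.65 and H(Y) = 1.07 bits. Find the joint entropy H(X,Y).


For independent variables, H(X,Y) = H(X) + H(Y) = 0.65 + 1.07 = 1.72

1.72 bits


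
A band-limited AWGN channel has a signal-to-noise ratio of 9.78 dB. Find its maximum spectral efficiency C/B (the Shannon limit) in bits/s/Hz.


SNR_linear = 10^(9.78/10) = 9.506; C/B = log2(1 + SNR_linear) = log2(1 + 9.506) = 3.3931

3.3931 bits/s/Hz


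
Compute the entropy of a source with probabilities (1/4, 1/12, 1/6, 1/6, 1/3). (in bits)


H = -sum(p_i * log2(p_i)). Terms: -(1/4)*log2(1/4) = 0.500000; -(1/12)*log2(1/12) = 0.298747; -(1/6)*log2(1/6) = 0.430827; -(1/6)*log2(1/6) = 0.430827; -(1/3)*log2(1/3) = 0.528321. H = 0.500000 + 0.298747 + 0.430827 + 0.430827 + 0.528321 = 2.1887

2.1887 bits


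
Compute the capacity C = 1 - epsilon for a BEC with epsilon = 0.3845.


C = 1 - epsilon = 1 - 0.3845 = 0.6155

0.6155 bits


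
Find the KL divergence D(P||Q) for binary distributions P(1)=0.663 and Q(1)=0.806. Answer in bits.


KL = p*log2(p/q) + (1-p)*log2((1-p)/(1-q)) = 0.663*log2(0.663/0.806) + 0.337*log2(0.337/0.194) = 0.0817

0.0817 bits


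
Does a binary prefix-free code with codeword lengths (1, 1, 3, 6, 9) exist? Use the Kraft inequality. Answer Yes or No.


Kraft sum = sum(2^(-l_i)) = 1.1426, need <= 1. Result: violated (a binary prefix-free code with these lengths cannot exist)

No


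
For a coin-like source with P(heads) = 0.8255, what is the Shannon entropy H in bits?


H = -p*log2(p) - (1-p)*log2(1-p). -0.8255*log2(0.8255) = 0.228383; -0.1745*log2(0.1745) = 0.439513. H = 0.228383 + 0.439513 = 0.6679

0.6679 bits


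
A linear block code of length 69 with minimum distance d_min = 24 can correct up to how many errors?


Correction capability = floor((d-1)/2) = floor((24-1)/2) = 11

11 errors


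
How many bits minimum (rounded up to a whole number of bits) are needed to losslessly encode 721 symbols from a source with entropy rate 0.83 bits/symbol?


Minimum bits >= n * H = 721 * 0.83 = 598.43, rounded up to a whole number of bits = 599

599 bits


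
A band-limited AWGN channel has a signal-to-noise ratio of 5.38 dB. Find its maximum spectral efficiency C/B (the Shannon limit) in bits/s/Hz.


SNR_linear = 10^(5.38/10) = 3.4514; C/B = log2(1 + SNR_linear) = log2(1 + 3.4514) = 2.1543

2.1543 bits/s/Hz


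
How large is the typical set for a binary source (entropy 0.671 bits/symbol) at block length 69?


log2|A_typical| = nH = 69 * 0.671 = 46.299, so |A_typical| ~ 2^46.299 = 8.657e+13

8.657e+13


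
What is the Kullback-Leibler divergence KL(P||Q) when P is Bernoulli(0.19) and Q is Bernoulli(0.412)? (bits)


KL = p*log2(p/q) + (1-p)*log2((1-p)/(1-q)) = 0.19*log2(0.19/0.412) + 0.81*log2(0.81/0.588) = 0.1621

0.1621 bits


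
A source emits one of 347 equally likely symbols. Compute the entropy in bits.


H = log2(n) = log2(347) = 8.4388

8.4388 bits


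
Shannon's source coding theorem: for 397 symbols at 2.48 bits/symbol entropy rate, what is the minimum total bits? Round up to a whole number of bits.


Minimum bits >= n * H = 397 * 2.48 = 984.56, rounded up to a whole number of bits = 985

985 bits


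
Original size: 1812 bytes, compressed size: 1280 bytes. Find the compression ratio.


Ratio = original / compressed = 1812 / 1280 = 1.4156

1.4156


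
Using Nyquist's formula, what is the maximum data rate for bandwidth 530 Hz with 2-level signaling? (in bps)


Rate = 2 * B * log2(M) = 2 * 530 * 1.0 = 1060.0

1060.0 bps


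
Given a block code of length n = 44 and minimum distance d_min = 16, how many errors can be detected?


Detection capability = d_min - 1 = 16 - 1 = 15

15 errors


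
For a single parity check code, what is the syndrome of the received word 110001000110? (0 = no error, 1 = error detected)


Syndrome = XOR of all bits = 1 XOR 1 XOR 0 XOR 0 XOR 0 XOR 1 XOR 0 XOR 0 XOR 0 XOR 1 XOR 1 XOR 0 = 1

1


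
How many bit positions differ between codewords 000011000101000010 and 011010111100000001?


Count differing positions: . ^ ^ . . ^ ^ ^ ^ . . ^ . . . . ^ ^ = 9 differences

9


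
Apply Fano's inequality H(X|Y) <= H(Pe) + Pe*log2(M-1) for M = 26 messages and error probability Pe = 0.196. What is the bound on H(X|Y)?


H(Pe) = -Pe*log2(Pe) - (1-Pe)*log2(1-Pe) = -0.196*log2(0.196) - 0.804*log2(0.804) = 0.460811 + 0.253045 = 0.7139. Pe*log2(M-1) = 0.196*log2(25) = 0.910196. Bound = H(Pe) + Pe*log2(M-1) = 0.460811 + 0.253045 + 0.910196 = 1.6241

1.6241 bits


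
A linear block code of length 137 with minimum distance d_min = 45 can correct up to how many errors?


Correction capability = floor((d-1)/2) = floor((45-1)/2) = 22

22 errors


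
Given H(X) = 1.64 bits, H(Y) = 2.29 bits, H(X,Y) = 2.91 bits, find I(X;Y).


I(X;Y) = H(X) + H(Y) - H(X,Y) = 1.64 + 2.29 - 2.91 = 1.02

1.02 bits


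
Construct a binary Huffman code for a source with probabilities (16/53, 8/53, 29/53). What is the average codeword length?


Huffman construction (repeatedly merge the two least-probable nodes; each merge adds 1 bit to every symbol beneath it): 8/53 + 16/53 = 24/53; 24/53 + 29/53 = 1. Resulting codeword lengths (in the order the probabilities were given): (2, 2, 1). L_avg = sum(p_i * l_i) = 16/53*2 + 8/53*2 + 29/53*1 = 77/53 = 1.4528

1.4528 bits


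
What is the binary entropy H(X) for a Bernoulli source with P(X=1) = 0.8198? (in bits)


H = -p*log2(p) - (1-p)*log2(1-p). -0.8198*log2(0.8198) = 0.235001; -0.1802*log2(0.1802) = 0.445514. H = 0.235001 + 0.445514 = 0.6805

0.6805 bits


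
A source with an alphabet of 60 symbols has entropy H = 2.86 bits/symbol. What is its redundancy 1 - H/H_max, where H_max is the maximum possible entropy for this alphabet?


H_max = log2(K) = log2(60) = 5.9069 bits/symbol. Redundancy = 1 - H/H_max = 1 - 2.86/5.9069 = 1 - 0.4842 = 0.5158

0.5158


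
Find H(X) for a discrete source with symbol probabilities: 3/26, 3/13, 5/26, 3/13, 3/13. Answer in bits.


H = -sum(p_i * log2(p_i)). Terms: -(3/26)*log2(3/26) = 0.359478; -(3/13)*log2(3/13) = 0.488187; -(5/26)*log2(5/26) = 0.457406; -(3/13)*log2(3/13) = 0.488187; -(3/13)*log2(3/13) = 0.488187. H = 0.359478 + 0.488187 + 0.457406 + 0.488187 + 0.488187 = 2.2814

2.2814 bits


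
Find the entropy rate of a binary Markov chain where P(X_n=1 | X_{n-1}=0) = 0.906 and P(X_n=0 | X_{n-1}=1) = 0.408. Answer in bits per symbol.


Stationary distribution: pi_0 = p10/(p01+p10) = 0.3105, pi_1 = 0.6895. Entropy rate H' = pi_0*H(p01) + pi_1*H(p10) = 0.3105*0.4497 + 0.6895*0.9754 = 0.8122

0.8122 bits/symbol
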